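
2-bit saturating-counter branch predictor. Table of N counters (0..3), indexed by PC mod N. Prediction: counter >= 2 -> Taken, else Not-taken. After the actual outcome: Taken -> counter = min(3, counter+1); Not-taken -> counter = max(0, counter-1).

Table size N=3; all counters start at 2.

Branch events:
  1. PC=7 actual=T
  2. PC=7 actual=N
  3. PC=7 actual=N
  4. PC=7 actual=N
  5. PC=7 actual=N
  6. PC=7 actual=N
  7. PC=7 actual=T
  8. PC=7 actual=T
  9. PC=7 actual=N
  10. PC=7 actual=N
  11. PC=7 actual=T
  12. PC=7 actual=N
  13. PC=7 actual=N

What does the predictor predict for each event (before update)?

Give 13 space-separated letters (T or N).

Answer: T T T N N N N N T N N N N

Derivation:
Ev 1: PC=7 idx=1 pred=T actual=T -> ctr[1]=3
Ev 2: PC=7 idx=1 pred=T actual=N -> ctr[1]=2
Ev 3: PC=7 idx=1 pred=T actual=N -> ctr[1]=1
Ev 4: PC=7 idx=1 pred=N actual=N -> ctr[1]=0
Ev 5: PC=7 idx=1 pred=N actual=N -> ctr[1]=0
Ev 6: PC=7 idx=1 pred=N actual=N -> ctr[1]=0
Ev 7: PC=7 idx=1 pred=N actual=T -> ctr[1]=1
Ev 8: PC=7 idx=1 pred=N actual=T -> ctr[1]=2
Ev 9: PC=7 idx=1 pred=T actual=N -> ctr[1]=1
Ev 10: PC=7 idx=1 pred=N actual=N -> ctr[1]=0
Ev 11: PC=7 idx=1 pred=N actual=T -> ctr[1]=1
Ev 12: PC=7 idx=1 pred=N actual=N -> ctr[1]=0
Ev 13: PC=7 idx=1 pred=N actual=N -> ctr[1]=0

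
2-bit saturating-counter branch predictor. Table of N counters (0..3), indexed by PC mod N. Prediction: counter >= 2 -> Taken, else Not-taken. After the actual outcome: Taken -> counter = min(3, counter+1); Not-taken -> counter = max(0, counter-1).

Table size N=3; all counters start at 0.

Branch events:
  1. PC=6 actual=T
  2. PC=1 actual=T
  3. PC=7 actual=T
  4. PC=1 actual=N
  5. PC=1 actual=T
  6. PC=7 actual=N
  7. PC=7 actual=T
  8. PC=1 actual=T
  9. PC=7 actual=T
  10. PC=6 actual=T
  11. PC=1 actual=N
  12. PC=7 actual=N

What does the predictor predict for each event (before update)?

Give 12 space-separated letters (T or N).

Answer: N N N T N T N T T N T T

Derivation:
Ev 1: PC=6 idx=0 pred=N actual=T -> ctr[0]=1
Ev 2: PC=1 idx=1 pred=N actual=T -> ctr[1]=1
Ev 3: PC=7 idx=1 pred=N actual=T -> ctr[1]=2
Ev 4: PC=1 idx=1 pred=T actual=N -> ctr[1]=1
Ev 5: PC=1 idx=1 pred=N actual=T -> ctr[1]=2
Ev 6: PC=7 idx=1 pred=T actual=N -> ctr[1]=1
Ev 7: PC=7 idx=1 pred=N actual=T -> ctr[1]=2
Ev 8: PC=1 idx=1 pred=T actual=T -> ctr[1]=3
Ev 9: PC=7 idx=1 pred=T actual=T -> ctr[1]=3
Ev 10: PC=6 idx=0 pred=N actual=T -> ctr[0]=2
Ev 11: PC=1 idx=1 pred=T actual=N -> ctr[1]=2
Ev 12: PC=7 idx=1 pred=T actual=N -> ctr[1]=1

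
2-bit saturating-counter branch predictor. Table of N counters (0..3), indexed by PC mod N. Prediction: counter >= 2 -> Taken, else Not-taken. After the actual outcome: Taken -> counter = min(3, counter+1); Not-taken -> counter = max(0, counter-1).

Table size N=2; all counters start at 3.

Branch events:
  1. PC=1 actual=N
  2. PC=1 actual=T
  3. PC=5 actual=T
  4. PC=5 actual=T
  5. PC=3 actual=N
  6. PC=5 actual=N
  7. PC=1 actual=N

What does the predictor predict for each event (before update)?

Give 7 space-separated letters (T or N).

Ev 1: PC=1 idx=1 pred=T actual=N -> ctr[1]=2
Ev 2: PC=1 idx=1 pred=T actual=T -> ctr[1]=3
Ev 3: PC=5 idx=1 pred=T actual=T -> ctr[1]=3
Ev 4: PC=5 idx=1 pred=T actual=T -> ctr[1]=3
Ev 5: PC=3 idx=1 pred=T actual=N -> ctr[1]=2
Ev 6: PC=5 idx=1 pred=T actual=N -> ctr[1]=1
Ev 7: PC=1 idx=1 pred=N actual=N -> ctr[1]=0

Answer: T T T T T T N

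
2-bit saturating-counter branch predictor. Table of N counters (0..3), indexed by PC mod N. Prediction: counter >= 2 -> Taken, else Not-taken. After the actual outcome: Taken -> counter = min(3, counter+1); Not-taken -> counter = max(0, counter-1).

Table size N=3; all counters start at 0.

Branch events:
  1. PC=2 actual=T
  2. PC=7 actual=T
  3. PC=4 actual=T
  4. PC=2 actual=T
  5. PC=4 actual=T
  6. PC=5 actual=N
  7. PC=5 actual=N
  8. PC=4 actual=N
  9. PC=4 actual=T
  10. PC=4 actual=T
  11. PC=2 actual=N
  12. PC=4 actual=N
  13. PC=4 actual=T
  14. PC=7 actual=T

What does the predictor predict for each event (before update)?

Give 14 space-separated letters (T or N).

Answer: N N N N T T N T T T N T T T

Derivation:
Ev 1: PC=2 idx=2 pred=N actual=T -> ctr[2]=1
Ev 2: PC=7 idx=1 pred=N actual=T -> ctr[1]=1
Ev 3: PC=4 idx=1 pred=N actual=T -> ctr[1]=2
Ev 4: PC=2 idx=2 pred=N actual=T -> ctr[2]=2
Ev 5: PC=4 idx=1 pred=T actual=T -> ctr[1]=3
Ev 6: PC=5 idx=2 pred=T actual=N -> ctr[2]=1
Ev 7: PC=5 idx=2 pred=N actual=N -> ctr[2]=0
Ev 8: PC=4 idx=1 pred=T actual=N -> ctr[1]=2
Ev 9: PC=4 idx=1 pred=T actual=T -> ctr[1]=3
Ev 10: PC=4 idx=1 pred=T actual=T -> ctr[1]=3
Ev 11: PC=2 idx=2 pred=N actual=N -> ctr[2]=0
Ev 12: PC=4 idx=1 pred=T actual=N -> ctr[1]=2
Ev 13: PC=4 idx=1 pred=T actual=T -> ctr[1]=3
Ev 14: PC=7 idx=1 pred=T actual=T -> ctr[1]=3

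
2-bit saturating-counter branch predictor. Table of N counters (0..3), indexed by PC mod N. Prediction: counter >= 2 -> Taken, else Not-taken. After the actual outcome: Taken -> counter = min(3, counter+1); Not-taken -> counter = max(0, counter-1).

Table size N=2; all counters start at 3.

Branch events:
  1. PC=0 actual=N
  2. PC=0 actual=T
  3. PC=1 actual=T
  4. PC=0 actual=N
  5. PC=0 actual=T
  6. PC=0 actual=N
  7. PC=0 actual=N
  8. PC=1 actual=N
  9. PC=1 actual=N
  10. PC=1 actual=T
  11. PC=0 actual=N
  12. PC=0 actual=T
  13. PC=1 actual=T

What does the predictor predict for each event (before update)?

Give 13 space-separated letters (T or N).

Answer: T T T T T T T T T N N N T

Derivation:
Ev 1: PC=0 idx=0 pred=T actual=N -> ctr[0]=2
Ev 2: PC=0 idx=0 pred=T actual=T -> ctr[0]=3
Ev 3: PC=1 idx=1 pred=T actual=T -> ctr[1]=3
Ev 4: PC=0 idx=0 pred=T actual=N -> ctr[0]=2
Ev 5: PC=0 idx=0 pred=T actual=T -> ctr[0]=3
Ev 6: PC=0 idx=0 pred=T actual=N -> ctr[0]=2
Ev 7: PC=0 idx=0 pred=T actual=N -> ctr[0]=1
Ev 8: PC=1 idx=1 pred=T actual=N -> ctr[1]=2
Ev 9: PC=1 idx=1 pred=T actual=N -> ctr[1]=1
Ev 10: PC=1 idx=1 pred=N actual=T -> ctr[1]=2
Ev 11: PC=0 idx=0 pred=N actual=N -> ctr[0]=0
Ev 12: PC=0 idx=0 pred=N actual=T -> ctr[0]=1
Ev 13: PC=1 idx=1 pred=T actual=T -> ctr[1]=3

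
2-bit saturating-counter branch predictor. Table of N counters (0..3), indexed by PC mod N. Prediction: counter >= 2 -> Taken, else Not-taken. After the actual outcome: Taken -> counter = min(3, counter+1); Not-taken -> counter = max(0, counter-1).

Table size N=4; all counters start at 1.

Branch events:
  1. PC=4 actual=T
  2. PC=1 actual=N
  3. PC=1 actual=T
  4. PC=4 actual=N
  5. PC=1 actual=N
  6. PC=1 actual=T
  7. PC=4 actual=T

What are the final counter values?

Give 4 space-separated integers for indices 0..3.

Answer: 2 1 1 1

Derivation:
Ev 1: PC=4 idx=0 pred=N actual=T -> ctr[0]=2
Ev 2: PC=1 idx=1 pred=N actual=N -> ctr[1]=0
Ev 3: PC=1 idx=1 pred=N actual=T -> ctr[1]=1
Ev 4: PC=4 idx=0 pred=T actual=N -> ctr[0]=1
Ev 5: PC=1 idx=1 pred=N actual=N -> ctr[1]=0
Ev 6: PC=1 idx=1 pred=N actual=T -> ctr[1]=1
Ev 7: PC=4 idx=0 pred=N actual=T -> ctr[0]=2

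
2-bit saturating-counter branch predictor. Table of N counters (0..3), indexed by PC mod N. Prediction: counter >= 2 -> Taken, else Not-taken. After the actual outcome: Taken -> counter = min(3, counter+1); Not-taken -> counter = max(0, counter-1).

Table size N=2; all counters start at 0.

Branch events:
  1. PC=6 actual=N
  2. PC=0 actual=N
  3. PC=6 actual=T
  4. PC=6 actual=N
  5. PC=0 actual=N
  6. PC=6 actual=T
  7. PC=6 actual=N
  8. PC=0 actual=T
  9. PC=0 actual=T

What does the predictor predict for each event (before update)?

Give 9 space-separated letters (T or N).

Answer: N N N N N N N N N

Derivation:
Ev 1: PC=6 idx=0 pred=N actual=N -> ctr[0]=0
Ev 2: PC=0 idx=0 pred=N actual=N -> ctr[0]=0
Ev 3: PC=6 idx=0 pred=N actual=T -> ctr[0]=1
Ev 4: PC=6 idx=0 pred=N actual=N -> ctr[0]=0
Ev 5: PC=0 idx=0 pred=N actual=N -> ctr[0]=0
Ev 6: PC=6 idx=0 pred=N actual=T -> ctr[0]=1
Ev 7: PC=6 idx=0 pred=N actual=N -> ctr[0]=0
Ev 8: PC=0 idx=0 pred=N actual=T -> ctr[0]=1
Ev 9: PC=0 idx=0 pred=N actual=T -> ctr[0]=2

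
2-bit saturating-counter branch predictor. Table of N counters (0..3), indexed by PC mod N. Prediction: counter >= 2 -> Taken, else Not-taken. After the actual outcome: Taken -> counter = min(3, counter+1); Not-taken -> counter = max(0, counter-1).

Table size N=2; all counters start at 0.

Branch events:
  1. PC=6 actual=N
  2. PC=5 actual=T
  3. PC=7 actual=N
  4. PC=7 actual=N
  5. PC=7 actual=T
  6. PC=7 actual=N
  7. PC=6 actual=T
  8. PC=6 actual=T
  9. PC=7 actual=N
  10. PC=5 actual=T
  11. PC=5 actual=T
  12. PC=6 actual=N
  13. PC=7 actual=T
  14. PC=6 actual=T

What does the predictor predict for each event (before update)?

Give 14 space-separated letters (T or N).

Ev 1: PC=6 idx=0 pred=N actual=N -> ctr[0]=0
Ev 2: PC=5 idx=1 pred=N actual=T -> ctr[1]=1
Ev 3: PC=7 idx=1 pred=N actual=N -> ctr[1]=0
Ev 4: PC=7 idx=1 pred=N actual=N -> ctr[1]=0
Ev 5: PC=7 idx=1 pred=N actual=T -> ctr[1]=1
Ev 6: PC=7 idx=1 pred=N actual=N -> ctr[1]=0
Ev 7: PC=6 idx=0 pred=N actual=T -> ctr[0]=1
Ev 8: PC=6 idx=0 pred=N actual=T -> ctr[0]=2
Ev 9: PC=7 idx=1 pred=N actual=N -> ctr[1]=0
Ev 10: PC=5 idx=1 pred=N actual=T -> ctr[1]=1
Ev 11: PC=5 idx=1 pred=N actual=T -> ctr[1]=2
Ev 12: PC=6 idx=0 pred=T actual=N -> ctr[0]=1
Ev 13: PC=7 idx=1 pred=T actual=T -> ctr[1]=3
Ev 14: PC=6 idx=0 pred=N actual=T -> ctr[0]=2

Answer: N N N N N N N N N N N T T N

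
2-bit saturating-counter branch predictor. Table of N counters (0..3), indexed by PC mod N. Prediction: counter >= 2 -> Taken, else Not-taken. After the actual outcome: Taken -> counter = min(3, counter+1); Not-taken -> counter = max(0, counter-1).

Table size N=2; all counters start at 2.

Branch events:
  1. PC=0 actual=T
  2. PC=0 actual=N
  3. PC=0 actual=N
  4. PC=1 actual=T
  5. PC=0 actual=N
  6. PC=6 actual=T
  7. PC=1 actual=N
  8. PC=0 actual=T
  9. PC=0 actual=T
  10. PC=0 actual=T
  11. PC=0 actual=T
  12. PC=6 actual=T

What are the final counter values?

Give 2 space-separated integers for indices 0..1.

Ev 1: PC=0 idx=0 pred=T actual=T -> ctr[0]=3
Ev 2: PC=0 idx=0 pred=T actual=N -> ctr[0]=2
Ev 3: PC=0 idx=0 pred=T actual=N -> ctr[0]=1
Ev 4: PC=1 idx=1 pred=T actual=T -> ctr[1]=3
Ev 5: PC=0 idx=0 pred=N actual=N -> ctr[0]=0
Ev 6: PC=6 idx=0 pred=N actual=T -> ctr[0]=1
Ev 7: PC=1 idx=1 pred=T actual=N -> ctr[1]=2
Ev 8: PC=0 idx=0 pred=N actual=T -> ctr[0]=2
Ev 9: PC=0 idx=0 pred=T actual=T -> ctr[0]=3
Ev 10: PC=0 idx=0 pred=T actual=T -> ctr[0]=3
Ev 11: PC=0 idx=0 pred=T actual=T -> ctr[0]=3
Ev 12: PC=6 idx=0 pred=T actual=T -> ctr[0]=3

Answer: 3 2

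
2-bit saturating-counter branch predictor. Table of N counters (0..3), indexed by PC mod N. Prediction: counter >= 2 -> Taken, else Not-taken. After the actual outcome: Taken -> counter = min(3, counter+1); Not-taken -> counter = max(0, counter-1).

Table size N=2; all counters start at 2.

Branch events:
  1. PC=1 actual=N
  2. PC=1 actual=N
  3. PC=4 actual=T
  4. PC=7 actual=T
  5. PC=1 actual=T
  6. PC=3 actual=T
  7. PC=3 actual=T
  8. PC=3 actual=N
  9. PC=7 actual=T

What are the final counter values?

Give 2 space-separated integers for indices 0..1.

Answer: 3 3

Derivation:
Ev 1: PC=1 idx=1 pred=T actual=N -> ctr[1]=1
Ev 2: PC=1 idx=1 pred=N actual=N -> ctr[1]=0
Ev 3: PC=4 idx=0 pred=T actual=T -> ctr[0]=3
Ev 4: PC=7 idx=1 pred=N actual=T -> ctr[1]=1
Ev 5: PC=1 idx=1 pred=N actual=T -> ctr[1]=2
Ev 6: PC=3 idx=1 pred=T actual=T -> ctr[1]=3
Ev 7: PC=3 idx=1 pred=T actual=T -> ctr[1]=3
Ev 8: PC=3 idx=1 pred=T actual=N -> ctr[1]=2
Ev 9: PC=7 idx=1 pred=T actual=T -> ctr[1]=3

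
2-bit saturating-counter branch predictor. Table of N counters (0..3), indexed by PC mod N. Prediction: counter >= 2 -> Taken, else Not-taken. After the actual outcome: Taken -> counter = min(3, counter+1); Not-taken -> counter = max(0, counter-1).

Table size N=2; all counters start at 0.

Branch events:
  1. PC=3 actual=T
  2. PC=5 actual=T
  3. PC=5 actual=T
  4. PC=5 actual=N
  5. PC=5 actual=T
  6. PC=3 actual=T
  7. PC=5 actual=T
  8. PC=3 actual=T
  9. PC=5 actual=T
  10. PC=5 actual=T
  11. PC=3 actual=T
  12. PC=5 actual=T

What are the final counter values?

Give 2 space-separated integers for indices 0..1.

Answer: 0 3

Derivation:
Ev 1: PC=3 idx=1 pred=N actual=T -> ctr[1]=1
Ev 2: PC=5 idx=1 pred=N actual=T -> ctr[1]=2
Ev 3: PC=5 idx=1 pred=T actual=T -> ctr[1]=3
Ev 4: PC=5 idx=1 pred=T actual=N -> ctr[1]=2
Ev 5: PC=5 idx=1 pred=T actual=T -> ctr[1]=3
Ev 6: PC=3 idx=1 pred=T actual=T -> ctr[1]=3
Ev 7: PC=5 idx=1 pred=T actual=T -> ctr[1]=3
Ev 8: PC=3 idx=1 pred=T actual=T -> ctr[1]=3
Ev 9: PC=5 idx=1 pred=T actual=T -> ctr[1]=3
Ev 10: PC=5 idx=1 pred=T actual=T -> ctr[1]=3
Ev 11: PC=3 idx=1 pred=T actual=T -> ctr[1]=3
Ev 12: PC=5 idx=1 pred=T actual=T -> ctr[1]=3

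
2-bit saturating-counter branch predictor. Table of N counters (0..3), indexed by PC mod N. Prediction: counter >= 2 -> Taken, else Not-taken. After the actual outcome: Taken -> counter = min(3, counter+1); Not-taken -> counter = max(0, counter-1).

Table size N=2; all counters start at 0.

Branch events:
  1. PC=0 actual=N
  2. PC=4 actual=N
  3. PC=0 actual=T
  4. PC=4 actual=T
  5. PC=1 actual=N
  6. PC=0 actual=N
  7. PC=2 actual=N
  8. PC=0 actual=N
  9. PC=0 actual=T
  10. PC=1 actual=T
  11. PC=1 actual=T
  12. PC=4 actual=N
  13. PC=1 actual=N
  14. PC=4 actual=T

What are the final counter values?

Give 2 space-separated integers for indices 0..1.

Ev 1: PC=0 idx=0 pred=N actual=N -> ctr[0]=0
Ev 2: PC=4 idx=0 pred=N actual=N -> ctr[0]=0
Ev 3: PC=0 idx=0 pred=N actual=T -> ctr[0]=1
Ev 4: PC=4 idx=0 pred=N actual=T -> ctr[0]=2
Ev 5: PC=1 idx=1 pred=N actual=N -> ctr[1]=0
Ev 6: PC=0 idx=0 pred=T actual=N -> ctr[0]=1
Ev 7: PC=2 idx=0 pred=N actual=N -> ctr[0]=0
Ev 8: PC=0 idx=0 pred=N actual=N -> ctr[0]=0
Ev 9: PC=0 idx=0 pred=N actual=T -> ctr[0]=1
Ev 10: PC=1 idx=1 pred=N actual=T -> ctr[1]=1
Ev 11: PC=1 idx=1 pred=N actual=T -> ctr[1]=2
Ev 12: PC=4 idx=0 pred=N actual=N -> ctr[0]=0
Ev 13: PC=1 idx=1 pred=T actual=N -> ctr[1]=1
Ev 14: PC=4 idx=0 pred=N actual=T -> ctr[0]=1

Answer: 1 1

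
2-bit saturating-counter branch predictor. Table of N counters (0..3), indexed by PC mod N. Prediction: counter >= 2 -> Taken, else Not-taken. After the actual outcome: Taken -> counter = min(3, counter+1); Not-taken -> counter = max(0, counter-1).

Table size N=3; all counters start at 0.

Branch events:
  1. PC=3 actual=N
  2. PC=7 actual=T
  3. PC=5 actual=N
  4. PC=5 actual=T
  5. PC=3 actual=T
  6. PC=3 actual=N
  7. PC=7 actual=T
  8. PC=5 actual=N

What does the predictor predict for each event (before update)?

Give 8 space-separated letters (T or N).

Ev 1: PC=3 idx=0 pred=N actual=N -> ctr[0]=0
Ev 2: PC=7 idx=1 pred=N actual=T -> ctr[1]=1
Ev 3: PC=5 idx=2 pred=N actual=N -> ctr[2]=0
Ev 4: PC=5 idx=2 pred=N actual=T -> ctr[2]=1
Ev 5: PC=3 idx=0 pred=N actual=T -> ctr[0]=1
Ev 6: PC=3 idx=0 pred=N actual=N -> ctr[0]=0
Ev 7: PC=7 idx=1 pred=N actual=T -> ctr[1]=2
Ev 8: PC=5 idx=2 pred=N actual=N -> ctr[2]=0

Answer: N N N N N N N N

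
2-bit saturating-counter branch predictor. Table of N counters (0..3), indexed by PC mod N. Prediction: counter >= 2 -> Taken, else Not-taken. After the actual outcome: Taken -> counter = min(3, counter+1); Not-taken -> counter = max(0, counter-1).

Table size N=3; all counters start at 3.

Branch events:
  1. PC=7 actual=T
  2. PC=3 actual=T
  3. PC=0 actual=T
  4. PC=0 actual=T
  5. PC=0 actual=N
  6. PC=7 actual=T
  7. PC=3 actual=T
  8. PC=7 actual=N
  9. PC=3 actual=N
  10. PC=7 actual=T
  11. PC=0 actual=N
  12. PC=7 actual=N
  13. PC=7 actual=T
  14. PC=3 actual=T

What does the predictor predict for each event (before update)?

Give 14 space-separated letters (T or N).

Ev 1: PC=7 idx=1 pred=T actual=T -> ctr[1]=3
Ev 2: PC=3 idx=0 pred=T actual=T -> ctr[0]=3
Ev 3: PC=0 idx=0 pred=T actual=T -> ctr[0]=3
Ev 4: PC=0 idx=0 pred=T actual=T -> ctr[0]=3
Ev 5: PC=0 idx=0 pred=T actual=N -> ctr[0]=2
Ev 6: PC=7 idx=1 pred=T actual=T -> ctr[1]=3
Ev 7: PC=3 idx=0 pred=T actual=T -> ctr[0]=3
Ev 8: PC=7 idx=1 pred=T actual=N -> ctr[1]=2
Ev 9: PC=3 idx=0 pred=T actual=N -> ctr[0]=2
Ev 10: PC=7 idx=1 pred=T actual=T -> ctr[1]=3
Ev 11: PC=0 idx=0 pred=T actual=N -> ctr[0]=1
Ev 12: PC=7 idx=1 pred=T actual=N -> ctr[1]=2
Ev 13: PC=7 idx=1 pred=T actual=T -> ctr[1]=3
Ev 14: PC=3 idx=0 pred=N actual=T -> ctr[0]=2

Answer: T T T T T T T T T T T T T N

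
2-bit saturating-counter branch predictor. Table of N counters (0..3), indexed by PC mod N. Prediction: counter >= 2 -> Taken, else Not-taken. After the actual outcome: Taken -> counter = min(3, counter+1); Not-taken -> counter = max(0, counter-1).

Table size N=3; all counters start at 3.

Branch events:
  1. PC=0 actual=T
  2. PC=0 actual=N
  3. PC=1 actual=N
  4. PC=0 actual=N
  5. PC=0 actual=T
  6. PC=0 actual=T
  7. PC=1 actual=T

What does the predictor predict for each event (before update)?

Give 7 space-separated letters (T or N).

Ev 1: PC=0 idx=0 pred=T actual=T -> ctr[0]=3
Ev 2: PC=0 idx=0 pred=T actual=N -> ctr[0]=2
Ev 3: PC=1 idx=1 pred=T actual=N -> ctr[1]=2
Ev 4: PC=0 idx=0 pred=T actual=N -> ctr[0]=1
Ev 5: PC=0 idx=0 pred=N actual=T -> ctr[0]=2
Ev 6: PC=0 idx=0 pred=T actual=T -> ctr[0]=3
Ev 7: PC=1 idx=1 pred=T actual=T -> ctr[1]=3

Answer: T T T T N T T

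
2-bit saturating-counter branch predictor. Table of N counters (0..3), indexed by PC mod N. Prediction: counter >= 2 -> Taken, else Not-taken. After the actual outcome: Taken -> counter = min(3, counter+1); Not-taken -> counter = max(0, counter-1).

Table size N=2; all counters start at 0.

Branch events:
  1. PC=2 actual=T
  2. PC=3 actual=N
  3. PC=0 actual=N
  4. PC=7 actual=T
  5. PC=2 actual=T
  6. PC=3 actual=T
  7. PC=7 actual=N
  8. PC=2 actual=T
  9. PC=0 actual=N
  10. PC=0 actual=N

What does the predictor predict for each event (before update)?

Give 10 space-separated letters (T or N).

Answer: N N N N N N T N T N

Derivation:
Ev 1: PC=2 idx=0 pred=N actual=T -> ctr[0]=1
Ev 2: PC=3 idx=1 pred=N actual=N -> ctr[1]=0
Ev 3: PC=0 idx=0 pred=N actual=N -> ctr[0]=0
Ev 4: PC=7 idx=1 pred=N actual=T -> ctr[1]=1
Ev 5: PC=2 idx=0 pred=N actual=T -> ctr[0]=1
Ev 6: PC=3 idx=1 pred=N actual=T -> ctr[1]=2
Ev 7: PC=7 idx=1 pred=T actual=N -> ctr[1]=1
Ev 8: PC=2 idx=0 pred=N actual=T -> ctr[0]=2
Ev 9: PC=0 idx=0 pred=T actual=N -> ctr[0]=1
Ev 10: PC=0 idx=0 pred=N actual=N -> ctr[0]=0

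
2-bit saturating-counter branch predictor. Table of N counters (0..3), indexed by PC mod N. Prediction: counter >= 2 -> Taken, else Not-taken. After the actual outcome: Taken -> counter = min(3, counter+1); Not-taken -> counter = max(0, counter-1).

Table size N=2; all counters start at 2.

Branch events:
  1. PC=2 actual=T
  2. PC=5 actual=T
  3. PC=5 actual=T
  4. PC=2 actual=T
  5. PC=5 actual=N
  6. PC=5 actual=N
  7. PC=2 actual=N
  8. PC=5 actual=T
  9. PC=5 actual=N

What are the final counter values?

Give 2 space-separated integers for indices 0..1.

Ev 1: PC=2 idx=0 pred=T actual=T -> ctr[0]=3
Ev 2: PC=5 idx=1 pred=T actual=T -> ctr[1]=3
Ev 3: PC=5 idx=1 pred=T actual=T -> ctr[1]=3
Ev 4: PC=2 idx=0 pred=T actual=T -> ctr[0]=3
Ev 5: PC=5 idx=1 pred=T actual=N -> ctr[1]=2
Ev 6: PC=5 idx=1 pred=T actual=N -> ctr[1]=1
Ev 7: PC=2 idx=0 pred=T actual=N -> ctr[0]=2
Ev 8: PC=5 idx=1 pred=N actual=T -> ctr[1]=2
Ev 9: PC=5 idx=1 pred=T actual=N -> ctr[1]=1

Answer: 2 1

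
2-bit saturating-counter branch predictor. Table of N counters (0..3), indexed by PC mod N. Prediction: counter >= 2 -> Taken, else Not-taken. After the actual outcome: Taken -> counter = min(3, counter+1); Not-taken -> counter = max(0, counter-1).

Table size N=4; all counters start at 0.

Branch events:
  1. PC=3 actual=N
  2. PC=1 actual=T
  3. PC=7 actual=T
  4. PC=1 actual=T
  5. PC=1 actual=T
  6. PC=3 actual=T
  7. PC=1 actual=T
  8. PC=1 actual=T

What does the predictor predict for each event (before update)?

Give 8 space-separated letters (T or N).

Ev 1: PC=3 idx=3 pred=N actual=N -> ctr[3]=0
Ev 2: PC=1 idx=1 pred=N actual=T -> ctr[1]=1
Ev 3: PC=7 idx=3 pred=N actual=T -> ctr[3]=1
Ev 4: PC=1 idx=1 pred=N actual=T -> ctr[1]=2
Ev 5: PC=1 idx=1 pred=T actual=T -> ctr[1]=3
Ev 6: PC=3 idx=3 pred=N actual=T -> ctr[3]=2
Ev 7: PC=1 idx=1 pred=T actual=T -> ctr[1]=3
Ev 8: PC=1 idx=1 pred=T actual=T -> ctr[1]=3

Answer: N N N N T N T T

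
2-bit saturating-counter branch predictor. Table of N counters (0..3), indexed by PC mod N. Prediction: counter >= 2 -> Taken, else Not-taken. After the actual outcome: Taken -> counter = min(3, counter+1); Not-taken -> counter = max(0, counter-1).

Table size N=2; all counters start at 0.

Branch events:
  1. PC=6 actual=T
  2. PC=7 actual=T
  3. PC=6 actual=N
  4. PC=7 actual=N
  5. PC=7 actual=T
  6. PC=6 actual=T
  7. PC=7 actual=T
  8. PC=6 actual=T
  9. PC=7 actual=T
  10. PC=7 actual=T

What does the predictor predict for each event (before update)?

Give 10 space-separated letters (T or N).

Answer: N N N N N N N N T T

Derivation:
Ev 1: PC=6 idx=0 pred=N actual=T -> ctr[0]=1
Ev 2: PC=7 idx=1 pred=N actual=T -> ctr[1]=1
Ev 3: PC=6 idx=0 pred=N actual=N -> ctr[0]=0
Ev 4: PC=7 idx=1 pred=N actual=N -> ctr[1]=0
Ev 5: PC=7 idx=1 pred=N actual=T -> ctr[1]=1
Ev 6: PC=6 idx=0 pred=N actual=T -> ctr[0]=1
Ev 7: PC=7 idx=1 pred=N actual=T -> ctr[1]=2
Ev 8: PC=6 idx=0 pred=N actual=T -> ctr[0]=2
Ev 9: PC=7 idx=1 pred=T actual=T -> ctr[1]=3
Ev 10: PC=7 idx=1 pred=T actual=T -> ctr[1]=3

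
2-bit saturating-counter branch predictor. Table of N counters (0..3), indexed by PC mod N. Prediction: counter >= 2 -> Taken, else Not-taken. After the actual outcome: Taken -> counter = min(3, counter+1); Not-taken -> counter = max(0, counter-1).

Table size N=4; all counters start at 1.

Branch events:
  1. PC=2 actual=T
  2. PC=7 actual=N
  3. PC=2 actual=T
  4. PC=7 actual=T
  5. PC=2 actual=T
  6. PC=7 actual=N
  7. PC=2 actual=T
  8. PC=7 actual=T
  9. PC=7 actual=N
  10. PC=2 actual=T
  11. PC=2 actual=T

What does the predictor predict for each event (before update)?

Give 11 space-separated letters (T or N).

Answer: N N T N T N T N N T T

Derivation:
Ev 1: PC=2 idx=2 pred=N actual=T -> ctr[2]=2
Ev 2: PC=7 idx=3 pred=N actual=N -> ctr[3]=0
Ev 3: PC=2 idx=2 pred=T actual=T -> ctr[2]=3
Ev 4: PC=7 idx=3 pred=N actual=T -> ctr[3]=1
Ev 5: PC=2 idx=2 pred=T actual=T -> ctr[2]=3
Ev 6: PC=7 idx=3 pred=N actual=N -> ctr[3]=0
Ev 7: PC=2 idx=2 pred=T actual=T -> ctr[2]=3
Ev 8: PC=7 idx=3 pred=N actual=T -> ctr[3]=1
Ev 9: PC=7 idx=3 pred=N actual=N -> ctr[3]=0
Ev 10: PC=2 idx=2 pred=T actual=T -> ctr[2]=3
Ev 11: PC=2 idx=2 pred=T actual=T -> ctr[2]=3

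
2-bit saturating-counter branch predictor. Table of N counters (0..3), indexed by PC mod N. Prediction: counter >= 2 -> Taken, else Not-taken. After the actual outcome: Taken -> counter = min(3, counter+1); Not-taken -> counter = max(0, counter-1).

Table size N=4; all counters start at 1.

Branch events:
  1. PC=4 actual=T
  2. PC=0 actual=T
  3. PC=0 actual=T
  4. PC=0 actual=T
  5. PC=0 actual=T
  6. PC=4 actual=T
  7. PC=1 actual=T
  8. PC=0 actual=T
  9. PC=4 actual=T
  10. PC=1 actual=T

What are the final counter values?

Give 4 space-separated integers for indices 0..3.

Answer: 3 3 1 1

Derivation:
Ev 1: PC=4 idx=0 pred=N actual=T -> ctr[0]=2
Ev 2: PC=0 idx=0 pred=T actual=T -> ctr[0]=3
Ev 3: PC=0 idx=0 pred=T actual=T -> ctr[0]=3
Ev 4: PC=0 idx=0 pred=T actual=T -> ctr[0]=3
Ev 5: PC=0 idx=0 pred=T actual=T -> ctr[0]=3
Ev 6: PC=4 idx=0 pred=T actual=T -> ctr[0]=3
Ev 7: PC=1 idx=1 pred=N actual=T -> ctr[1]=2
Ev 8: PC=0 idx=0 pred=T actual=T -> ctr[0]=3
Ev 9: PC=4 idx=0 pred=T actual=T -> ctr[0]=3
Ev 10: PC=1 idx=1 pred=T actual=T -> ctr[1]=3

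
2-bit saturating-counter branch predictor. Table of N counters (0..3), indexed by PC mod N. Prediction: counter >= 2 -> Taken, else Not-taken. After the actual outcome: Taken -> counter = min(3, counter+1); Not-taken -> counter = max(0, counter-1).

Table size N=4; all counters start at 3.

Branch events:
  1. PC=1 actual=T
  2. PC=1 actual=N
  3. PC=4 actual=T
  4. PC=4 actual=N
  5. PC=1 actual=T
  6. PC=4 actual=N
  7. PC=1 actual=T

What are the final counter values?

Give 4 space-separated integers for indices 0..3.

Ev 1: PC=1 idx=1 pred=T actual=T -> ctr[1]=3
Ev 2: PC=1 idx=1 pred=T actual=N -> ctr[1]=2
Ev 3: PC=4 idx=0 pred=T actual=T -> ctr[0]=3
Ev 4: PC=4 idx=0 pred=T actual=N -> ctr[0]=2
Ev 5: PC=1 idx=1 pred=T actual=T -> ctr[1]=3
Ev 6: PC=4 idx=0 pred=T actual=N -> ctr[0]=1
Ev 7: PC=1 idx=1 pred=T actual=T -> ctr[1]=3

Answer: 1 3 3 3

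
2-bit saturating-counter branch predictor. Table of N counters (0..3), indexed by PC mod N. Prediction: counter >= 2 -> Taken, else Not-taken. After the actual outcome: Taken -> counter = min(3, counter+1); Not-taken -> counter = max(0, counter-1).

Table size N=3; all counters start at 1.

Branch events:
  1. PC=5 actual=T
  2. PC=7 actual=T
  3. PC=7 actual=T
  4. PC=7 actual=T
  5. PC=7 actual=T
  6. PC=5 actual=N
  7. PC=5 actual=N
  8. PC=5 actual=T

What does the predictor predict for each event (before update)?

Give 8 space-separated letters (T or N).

Answer: N N T T T T N N

Derivation:
Ev 1: PC=5 idx=2 pred=N actual=T -> ctr[2]=2
Ev 2: PC=7 idx=1 pred=N actual=T -> ctr[1]=2
Ev 3: PC=7 idx=1 pred=T actual=T -> ctr[1]=3
Ev 4: PC=7 idx=1 pred=T actual=T -> ctr[1]=3
Ev 5: PC=7 idx=1 pred=T actual=T -> ctr[1]=3
Ev 6: PC=5 idx=2 pred=T actual=N -> ctr[2]=1
Ev 7: PC=5 idx=2 pred=N actual=N -> ctr[2]=0
Ev 8: PC=5 idx=2 pred=N actual=T -> ctr[2]=1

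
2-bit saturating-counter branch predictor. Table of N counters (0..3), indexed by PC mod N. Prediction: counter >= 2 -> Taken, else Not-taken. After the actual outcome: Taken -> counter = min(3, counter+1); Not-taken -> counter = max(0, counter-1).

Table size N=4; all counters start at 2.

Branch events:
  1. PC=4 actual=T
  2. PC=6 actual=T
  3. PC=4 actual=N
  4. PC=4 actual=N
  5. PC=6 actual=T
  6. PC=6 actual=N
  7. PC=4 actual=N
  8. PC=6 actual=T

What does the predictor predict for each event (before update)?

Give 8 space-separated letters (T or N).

Ev 1: PC=4 idx=0 pred=T actual=T -> ctr[0]=3
Ev 2: PC=6 idx=2 pred=T actual=T -> ctr[2]=3
Ev 3: PC=4 idx=0 pred=T actual=N -> ctr[0]=2
Ev 4: PC=4 idx=0 pred=T actual=N -> ctr[0]=1
Ev 5: PC=6 idx=2 pred=T actual=T -> ctr[2]=3
Ev 6: PC=6 idx=2 pred=T actual=N -> ctr[2]=2
Ev 7: PC=4 idx=0 pred=N actual=N -> ctr[0]=0
Ev 8: PC=6 idx=2 pred=T actual=T -> ctr[2]=3

Answer: T T T T T T N T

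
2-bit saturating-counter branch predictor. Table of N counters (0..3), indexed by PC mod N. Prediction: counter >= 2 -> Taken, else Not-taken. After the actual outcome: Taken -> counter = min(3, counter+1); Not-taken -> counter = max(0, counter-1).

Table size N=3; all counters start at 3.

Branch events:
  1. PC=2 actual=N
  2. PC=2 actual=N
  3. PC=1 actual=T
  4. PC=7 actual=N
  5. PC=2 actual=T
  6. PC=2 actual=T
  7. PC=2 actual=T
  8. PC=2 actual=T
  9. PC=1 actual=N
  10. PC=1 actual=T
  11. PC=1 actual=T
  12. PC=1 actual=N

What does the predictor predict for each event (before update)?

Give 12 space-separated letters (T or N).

Answer: T T T T N T T T T N T T

Derivation:
Ev 1: PC=2 idx=2 pred=T actual=N -> ctr[2]=2
Ev 2: PC=2 idx=2 pred=T actual=N -> ctr[2]=1
Ev 3: PC=1 idx=1 pred=T actual=T -> ctr[1]=3
Ev 4: PC=7 idx=1 pred=T actual=N -> ctr[1]=2
Ev 5: PC=2 idx=2 pred=N actual=T -> ctr[2]=2
Ev 6: PC=2 idx=2 pred=T actual=T -> ctr[2]=3
Ev 7: PC=2 idx=2 pred=T actual=T -> ctr[2]=3
Ev 8: PC=2 idx=2 pred=T actual=T -> ctr[2]=3
Ev 9: PC=1 idx=1 pred=T actual=N -> ctr[1]=1
Ev 10: PC=1 idx=1 pred=N actual=T -> ctr[1]=2
Ev 11: PC=1 idx=1 pred=T actual=T -> ctr[1]=3
Ev 12: PC=1 idx=1 pred=T actual=N -> ctr[1]=2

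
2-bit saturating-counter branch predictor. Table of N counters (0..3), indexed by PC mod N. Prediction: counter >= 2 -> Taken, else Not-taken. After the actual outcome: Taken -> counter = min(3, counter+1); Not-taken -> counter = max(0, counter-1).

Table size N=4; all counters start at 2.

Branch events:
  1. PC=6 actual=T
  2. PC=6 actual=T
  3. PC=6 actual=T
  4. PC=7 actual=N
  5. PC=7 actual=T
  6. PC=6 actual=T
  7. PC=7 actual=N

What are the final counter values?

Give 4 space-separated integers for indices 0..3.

Ev 1: PC=6 idx=2 pred=T actual=T -> ctr[2]=3
Ev 2: PC=6 idx=2 pred=T actual=T -> ctr[2]=3
Ev 3: PC=6 idx=2 pred=T actual=T -> ctr[2]=3
Ev 4: PC=7 idx=3 pred=T actual=N -> ctr[3]=1
Ev 5: PC=7 idx=3 pred=N actual=T -> ctr[3]=2
Ev 6: PC=6 idx=2 pred=T actual=T -> ctr[2]=3
Ev 7: PC=7 idx=3 pred=T actual=N -> ctr[3]=1

Answer: 2 2 3 1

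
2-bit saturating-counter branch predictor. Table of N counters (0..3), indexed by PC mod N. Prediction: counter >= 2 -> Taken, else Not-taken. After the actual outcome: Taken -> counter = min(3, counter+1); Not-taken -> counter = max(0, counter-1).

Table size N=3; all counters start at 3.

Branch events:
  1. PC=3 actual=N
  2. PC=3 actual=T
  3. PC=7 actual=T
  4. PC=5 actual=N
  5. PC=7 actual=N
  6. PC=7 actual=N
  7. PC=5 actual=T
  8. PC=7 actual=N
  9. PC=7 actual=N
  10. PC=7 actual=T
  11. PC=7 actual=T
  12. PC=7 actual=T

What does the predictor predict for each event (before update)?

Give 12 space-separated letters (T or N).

Ev 1: PC=3 idx=0 pred=T actual=N -> ctr[0]=2
Ev 2: PC=3 idx=0 pred=T actual=T -> ctr[0]=3
Ev 3: PC=7 idx=1 pred=T actual=T -> ctr[1]=3
Ev 4: PC=5 idx=2 pred=T actual=N -> ctr[2]=2
Ev 5: PC=7 idx=1 pred=T actual=N -> ctr[1]=2
Ev 6: PC=7 idx=1 pred=T actual=N -> ctr[1]=1
Ev 7: PC=5 idx=2 pred=T actual=T -> ctr[2]=3
Ev 8: PC=7 idx=1 pred=N actual=N -> ctr[1]=0
Ev 9: PC=7 idx=1 pred=N actual=N -> ctr[1]=0
Ev 10: PC=7 idx=1 pred=N actual=T -> ctr[1]=1
Ev 11: PC=7 idx=1 pred=N actual=T -> ctr[1]=2
Ev 12: PC=7 idx=1 pred=T actual=T -> ctr[1]=3

Answer: T T T T T T T N N N N T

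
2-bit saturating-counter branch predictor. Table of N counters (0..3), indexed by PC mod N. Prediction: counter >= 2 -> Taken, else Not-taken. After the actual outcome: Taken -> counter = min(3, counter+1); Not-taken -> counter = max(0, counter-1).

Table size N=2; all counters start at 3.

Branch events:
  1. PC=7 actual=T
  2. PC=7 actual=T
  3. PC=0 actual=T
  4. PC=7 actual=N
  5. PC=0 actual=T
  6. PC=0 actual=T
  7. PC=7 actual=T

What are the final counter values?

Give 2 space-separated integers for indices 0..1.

Answer: 3 3

Derivation:
Ev 1: PC=7 idx=1 pred=T actual=T -> ctr[1]=3
Ev 2: PC=7 idx=1 pred=T actual=T -> ctr[1]=3
Ev 3: PC=0 idx=0 pred=T actual=T -> ctr[0]=3
Ev 4: PC=7 idx=1 pred=T actual=N -> ctr[1]=2
Ev 5: PC=0 idx=0 pred=T actual=T -> ctr[0]=3
Ev 6: PC=0 idx=0 pred=T actual=T -> ctr[0]=3
Ev 7: PC=7 idx=1 pred=T actual=T -> ctr[1]=3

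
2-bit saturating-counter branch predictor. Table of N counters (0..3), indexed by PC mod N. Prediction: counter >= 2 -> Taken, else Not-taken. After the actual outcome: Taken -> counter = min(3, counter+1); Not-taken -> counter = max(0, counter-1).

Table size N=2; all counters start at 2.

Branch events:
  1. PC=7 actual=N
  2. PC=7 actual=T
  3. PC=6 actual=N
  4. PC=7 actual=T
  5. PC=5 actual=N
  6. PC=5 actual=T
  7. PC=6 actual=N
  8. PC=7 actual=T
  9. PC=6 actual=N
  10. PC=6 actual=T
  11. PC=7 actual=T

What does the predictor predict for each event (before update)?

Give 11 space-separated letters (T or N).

Answer: T N T T T T N T N N T

Derivation:
Ev 1: PC=7 idx=1 pred=T actual=N -> ctr[1]=1
Ev 2: PC=7 idx=1 pred=N actual=T -> ctr[1]=2
Ev 3: PC=6 idx=0 pred=T actual=N -> ctr[0]=1
Ev 4: PC=7 idx=1 pred=T actual=T -> ctr[1]=3
Ev 5: PC=5 idx=1 pred=T actual=N -> ctr[1]=2
Ev 6: PC=5 idx=1 pred=T actual=T -> ctr[1]=3
Ev 7: PC=6 idx=0 pred=N actual=N -> ctr[0]=0
Ev 8: PC=7 idx=1 pred=T actual=T -> ctr[1]=3
Ev 9: PC=6 idx=0 pred=N actual=N -> ctr[0]=0
Ev 10: PC=6 idx=0 pred=N actual=T -> ctr[0]=1
Ev 11: PC=7 idx=1 pred=T actual=T -> ctr[1]=3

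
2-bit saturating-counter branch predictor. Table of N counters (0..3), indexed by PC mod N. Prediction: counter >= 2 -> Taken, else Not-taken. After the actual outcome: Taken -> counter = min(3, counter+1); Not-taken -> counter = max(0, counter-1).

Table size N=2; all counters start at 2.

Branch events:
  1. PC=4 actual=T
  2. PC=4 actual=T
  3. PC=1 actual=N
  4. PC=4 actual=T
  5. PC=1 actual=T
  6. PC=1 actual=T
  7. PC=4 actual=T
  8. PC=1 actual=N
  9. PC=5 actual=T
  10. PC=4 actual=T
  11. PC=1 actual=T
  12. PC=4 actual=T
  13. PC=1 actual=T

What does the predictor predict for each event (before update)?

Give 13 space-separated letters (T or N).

Answer: T T T T N T T T T T T T T

Derivation:
Ev 1: PC=4 idx=0 pred=T actual=T -> ctr[0]=3
Ev 2: PC=4 idx=0 pred=T actual=T -> ctr[0]=3
Ev 3: PC=1 idx=1 pred=T actual=N -> ctr[1]=1
Ev 4: PC=4 idx=0 pred=T actual=T -> ctr[0]=3
Ev 5: PC=1 idx=1 pred=N actual=T -> ctr[1]=2
Ev 6: PC=1 idx=1 pred=T actual=T -> ctr[1]=3
Ev 7: PC=4 idx=0 pred=T actual=T -> ctr[0]=3
Ev 8: PC=1 idx=1 pred=T actual=N -> ctr[1]=2
Ev 9: PC=5 idx=1 pred=T actual=T -> ctr[1]=3
Ev 10: PC=4 idx=0 pred=T actual=T -> ctr[0]=3
Ev 11: PC=1 idx=1 pred=T actual=T -> ctr[1]=3
Ev 12: PC=4 idx=0 pred=T actual=T -> ctr[0]=3
Ev 13: PC=1 idx=1 pred=T actual=T -> ctr[1]=3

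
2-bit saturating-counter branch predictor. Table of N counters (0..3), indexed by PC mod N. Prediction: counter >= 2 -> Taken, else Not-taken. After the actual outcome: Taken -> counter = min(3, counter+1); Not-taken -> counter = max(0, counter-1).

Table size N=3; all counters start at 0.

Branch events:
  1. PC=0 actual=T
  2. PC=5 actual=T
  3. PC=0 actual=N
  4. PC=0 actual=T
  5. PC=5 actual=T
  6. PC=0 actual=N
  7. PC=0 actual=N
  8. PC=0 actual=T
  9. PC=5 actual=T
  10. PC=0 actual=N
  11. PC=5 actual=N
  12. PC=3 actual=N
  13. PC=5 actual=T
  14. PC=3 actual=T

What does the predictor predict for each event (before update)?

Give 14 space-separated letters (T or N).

Answer: N N N N N N N N T N T N T N

Derivation:
Ev 1: PC=0 idx=0 pred=N actual=T -> ctr[0]=1
Ev 2: PC=5 idx=2 pred=N actual=T -> ctr[2]=1
Ev 3: PC=0 idx=0 pred=N actual=N -> ctr[0]=0
Ev 4: PC=0 idx=0 pred=N actual=T -> ctr[0]=1
Ev 5: PC=5 idx=2 pred=N actual=T -> ctr[2]=2
Ev 6: PC=0 idx=0 pred=N actual=N -> ctr[0]=0
Ev 7: PC=0 idx=0 pred=N actual=N -> ctr[0]=0
Ev 8: PC=0 idx=0 pred=N actual=T -> ctr[0]=1
Ev 9: PC=5 idx=2 pred=T actual=T -> ctr[2]=3
Ev 10: PC=0 idx=0 pred=N actual=N -> ctr[0]=0
Ev 11: PC=5 idx=2 pred=T actual=N -> ctr[2]=2
Ev 12: PC=3 idx=0 pred=N actual=N -> ctr[0]=0
Ev 13: PC=5 idx=2 pred=T actual=T -> ctr[2]=3
Ev 14: PC=3 idx=0 pred=N actual=T -> ctr[0]=1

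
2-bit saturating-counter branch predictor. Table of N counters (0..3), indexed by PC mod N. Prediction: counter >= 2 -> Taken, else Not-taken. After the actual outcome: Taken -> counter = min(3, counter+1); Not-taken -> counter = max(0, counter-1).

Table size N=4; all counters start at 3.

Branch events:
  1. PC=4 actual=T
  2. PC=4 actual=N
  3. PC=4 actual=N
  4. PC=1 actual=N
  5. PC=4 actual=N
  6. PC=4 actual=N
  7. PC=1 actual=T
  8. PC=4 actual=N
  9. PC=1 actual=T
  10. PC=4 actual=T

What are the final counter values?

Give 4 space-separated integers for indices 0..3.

Ev 1: PC=4 idx=0 pred=T actual=T -> ctr[0]=3
Ev 2: PC=4 idx=0 pred=T actual=N -> ctr[0]=2
Ev 3: PC=4 idx=0 pred=T actual=N -> ctr[0]=1
Ev 4: PC=1 idx=1 pred=T actual=N -> ctr[1]=2
Ev 5: PC=4 idx=0 pred=N actual=N -> ctr[0]=0
Ev 6: PC=4 idx=0 pred=N actual=N -> ctr[0]=0
Ev 7: PC=1 idx=1 pred=T actual=T -> ctr[1]=3
Ev 8: PC=4 idx=0 pred=N actual=N -> ctr[0]=0
Ev 9: PC=1 idx=1 pred=T actual=T -> ctr[1]=3
Ev 10: PC=4 idx=0 pred=N actual=T -> ctr[0]=1

Answer: 1 3 3 3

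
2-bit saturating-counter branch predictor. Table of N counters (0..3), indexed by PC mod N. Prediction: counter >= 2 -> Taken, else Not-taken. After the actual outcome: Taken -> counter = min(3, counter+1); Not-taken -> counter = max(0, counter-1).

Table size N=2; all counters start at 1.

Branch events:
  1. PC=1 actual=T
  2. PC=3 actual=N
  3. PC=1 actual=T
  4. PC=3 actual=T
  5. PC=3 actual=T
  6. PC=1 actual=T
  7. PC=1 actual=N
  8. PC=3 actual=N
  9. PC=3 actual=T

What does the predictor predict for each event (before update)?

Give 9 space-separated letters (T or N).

Answer: N T N T T T T T N

Derivation:
Ev 1: PC=1 idx=1 pred=N actual=T -> ctr[1]=2
Ev 2: PC=3 idx=1 pred=T actual=N -> ctr[1]=1
Ev 3: PC=1 idx=1 pred=N actual=T -> ctr[1]=2
Ev 4: PC=3 idx=1 pred=T actual=T -> ctr[1]=3
Ev 5: PC=3 idx=1 pred=T actual=T -> ctr[1]=3
Ev 6: PC=1 idx=1 pred=T actual=T -> ctr[1]=3
Ev 7: PC=1 idx=1 pred=T actual=N -> ctr[1]=2
Ev 8: PC=3 idx=1 pred=T actual=N -> ctr[1]=1
Ev 9: PC=3 idx=1 pred=N actual=T -> ctr[1]=2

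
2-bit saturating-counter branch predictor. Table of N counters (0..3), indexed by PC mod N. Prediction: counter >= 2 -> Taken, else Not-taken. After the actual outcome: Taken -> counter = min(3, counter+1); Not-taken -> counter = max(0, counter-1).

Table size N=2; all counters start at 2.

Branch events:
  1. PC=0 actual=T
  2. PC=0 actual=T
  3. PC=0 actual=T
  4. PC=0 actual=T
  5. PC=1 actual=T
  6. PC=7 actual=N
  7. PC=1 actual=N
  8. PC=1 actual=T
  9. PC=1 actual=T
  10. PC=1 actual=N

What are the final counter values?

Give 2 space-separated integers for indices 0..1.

Ev 1: PC=0 idx=0 pred=T actual=T -> ctr[0]=3
Ev 2: PC=0 idx=0 pred=T actual=T -> ctr[0]=3
Ev 3: PC=0 idx=0 pred=T actual=T -> ctr[0]=3
Ev 4: PC=0 idx=0 pred=T actual=T -> ctr[0]=3
Ev 5: PC=1 idx=1 pred=T actual=T -> ctr[1]=3
Ev 6: PC=7 idx=1 pred=T actual=N -> ctr[1]=2
Ev 7: PC=1 idx=1 pred=T actual=N -> ctr[1]=1
Ev 8: PC=1 idx=1 pred=N actual=T -> ctr[1]=2
Ev 9: PC=1 idx=1 pred=T actual=T -> ctr[1]=3
Ev 10: PC=1 idx=1 pred=T actual=N -> ctr[1]=2

Answer: 3 2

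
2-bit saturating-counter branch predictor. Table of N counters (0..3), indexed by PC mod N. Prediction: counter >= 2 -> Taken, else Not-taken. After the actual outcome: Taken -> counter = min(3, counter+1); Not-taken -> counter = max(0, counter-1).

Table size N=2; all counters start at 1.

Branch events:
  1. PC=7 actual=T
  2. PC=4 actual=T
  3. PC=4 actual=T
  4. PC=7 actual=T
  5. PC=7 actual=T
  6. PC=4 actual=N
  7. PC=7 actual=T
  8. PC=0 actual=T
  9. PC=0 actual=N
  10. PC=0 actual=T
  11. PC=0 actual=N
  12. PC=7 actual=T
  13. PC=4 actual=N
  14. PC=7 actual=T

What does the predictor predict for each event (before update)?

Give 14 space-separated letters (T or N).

Answer: N N T T T T T T T T T T T T

Derivation:
Ev 1: PC=7 idx=1 pred=N actual=T -> ctr[1]=2
Ev 2: PC=4 idx=0 pred=N actual=T -> ctr[0]=2
Ev 3: PC=4 idx=0 pred=T actual=T -> ctr[0]=3
Ev 4: PC=7 idx=1 pred=T actual=T -> ctr[1]=3
Ev 5: PC=7 idx=1 pred=T actual=T -> ctr[1]=3
Ev 6: PC=4 idx=0 pred=T actual=N -> ctr[0]=2
Ev 7: PC=7 idx=1 pred=T actual=T -> ctr[1]=3
Ev 8: PC=0 idx=0 pred=T actual=T -> ctr[0]=3
Ev 9: PC=0 idx=0 pred=T actual=N -> ctr[0]=2
Ev 10: PC=0 idx=0 pred=T actual=T -> ctr[0]=3
Ev 11: PC=0 idx=0 pred=T actual=N -> ctr[0]=2
Ev 12: PC=7 idx=1 pred=T actual=T -> ctr[1]=3
Ev 13: PC=4 idx=0 pred=T actual=N -> ctr[0]=1
Ev 14: PC=7 idx=1 pred=T actual=T -> ctr[1]=3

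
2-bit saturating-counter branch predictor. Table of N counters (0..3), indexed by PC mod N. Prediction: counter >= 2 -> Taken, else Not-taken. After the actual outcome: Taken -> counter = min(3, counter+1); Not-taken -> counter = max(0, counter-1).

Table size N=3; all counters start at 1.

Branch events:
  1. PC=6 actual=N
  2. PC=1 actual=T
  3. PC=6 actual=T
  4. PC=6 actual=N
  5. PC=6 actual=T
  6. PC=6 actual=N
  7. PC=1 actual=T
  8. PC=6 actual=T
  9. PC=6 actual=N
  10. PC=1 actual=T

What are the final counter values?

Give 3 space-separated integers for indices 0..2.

Answer: 0 3 1

Derivation:
Ev 1: PC=6 idx=0 pred=N actual=N -> ctr[0]=0
Ev 2: PC=1 idx=1 pred=N actual=T -> ctr[1]=2
Ev 3: PC=6 idx=0 pred=N actual=T -> ctr[0]=1
Ev 4: PC=6 idx=0 pred=N actual=N -> ctr[0]=0
Ev 5: PC=6 idx=0 pred=N actual=T -> ctr[0]=1
Ev 6: PC=6 idx=0 pred=N actual=N -> ctr[0]=0
Ev 7: PC=1 idx=1 pred=T actual=T -> ctr[1]=3
Ev 8: PC=6 idx=0 pred=N actual=T -> ctr[0]=1
Ev 9: PC=6 idx=0 pred=N actual=N -> ctr[0]=0
Ev 10: PC=1 idx=1 pred=T actual=T -> ctr[1]=3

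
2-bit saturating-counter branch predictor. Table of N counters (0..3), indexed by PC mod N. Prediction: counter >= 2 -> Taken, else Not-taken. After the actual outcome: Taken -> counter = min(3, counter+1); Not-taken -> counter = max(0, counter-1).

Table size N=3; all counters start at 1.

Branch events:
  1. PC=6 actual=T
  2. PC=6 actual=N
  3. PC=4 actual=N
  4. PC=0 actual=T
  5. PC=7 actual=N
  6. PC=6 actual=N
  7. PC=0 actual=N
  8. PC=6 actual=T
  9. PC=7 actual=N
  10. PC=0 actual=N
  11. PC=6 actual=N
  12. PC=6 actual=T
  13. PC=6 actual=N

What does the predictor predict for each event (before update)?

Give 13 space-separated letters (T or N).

Answer: N T N N N T N N N N N N N

Derivation:
Ev 1: PC=6 idx=0 pred=N actual=T -> ctr[0]=2
Ev 2: PC=6 idx=0 pred=T actual=N -> ctr[0]=1
Ev 3: PC=4 idx=1 pred=N actual=N -> ctr[1]=0
Ev 4: PC=0 idx=0 pred=N actual=T -> ctr[0]=2
Ev 5: PC=7 idx=1 pred=N actual=N -> ctr[1]=0
Ev 6: PC=6 idx=0 pred=T actual=N -> ctr[0]=1
Ev 7: PC=0 idx=0 pred=N actual=N -> ctr[0]=0
Ev 8: PC=6 idx=0 pred=N actual=T -> ctr[0]=1
Ev 9: PC=7 idx=1 pred=N actual=N -> ctr[1]=0
Ev 10: PC=0 idx=0 pred=N actual=N -> ctr[0]=0
Ev 11: PC=6 idx=0 pred=N actual=N -> ctr[0]=0
Ev 12: PC=6 idx=0 pred=N actual=T -> ctr[0]=1
Ev 13: PC=6 idx=0 pred=N actual=N -> ctr[0]=0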